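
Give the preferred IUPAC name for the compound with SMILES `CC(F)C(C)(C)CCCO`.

5-fluoro-4,4-dimethylhexan-1-ol

Counting along the main chain through the –OH group gives 6 carbons: the parent is hexane.
An alcohol (–OH) is the principal characteristic group, giving the suffix -ol.
Choose the numbering such that numbering from this end puts the hydroxyl group at C-1 rather than C-6.
With this numbering: the hydroxyl at C-1; a fluoro group at C-5; two methyl groups at C-4.
Prefixes are listed alphabetically: fluoro, methyl.
Putting it together: 5-fluoro-4,4-dimethylhexan-1-ol.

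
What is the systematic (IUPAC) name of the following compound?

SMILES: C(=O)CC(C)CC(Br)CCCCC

The longest carbon chain that includes the –CHO group has 10 carbons, so the parent hydride is decane.
The principal characteristic group is an aldehyde (terminal –CHO), named with the suffix -al.
The numbering direction is chosen so that the aldehyde carbon is C-1 by definition.
With this numbering: a bromo group at C-5; a methyl group at C-3.
Substituent prefixes are cited in alphabetical order (multiplying prefixes like di-/tri- are ignored for ordering).
The name is 5-bromo-3-methyldecanal.

5-bromo-3-methyldecanal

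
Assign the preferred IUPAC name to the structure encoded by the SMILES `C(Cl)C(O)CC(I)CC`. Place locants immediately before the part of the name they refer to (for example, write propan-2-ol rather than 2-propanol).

Counting along the main chain through the –OH group gives 6 carbons: the parent is hexane.
The principal characteristic group is an alcohol (–OH), named with the suffix -ol.
Number the chain so that numbering from this end puts the hydroxyl group at C-2 rather than C-5.
That gives the hydroxyl at C-2; a chloro group at C-1; an iodo group at C-4.
The substituents are ordered alphabetically, ignoring any di-/tri- multipliers.
Assembling the pieces gives 1-chloro-4-iodohexan-2-ol.

1-chloro-4-iodohexan-2-ol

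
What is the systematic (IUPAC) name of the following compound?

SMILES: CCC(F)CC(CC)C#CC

The longest chain bearing the multiple bond is 8 carbons long (octane).
A C≡C triple bond in the chain gives the infix -yne-.
Number the chain so that numbering from this end puts the triple bond at C-2 rather than C-6.
That gives the triple bond between C-2 and C-3; an ethyl group at C-4; a fluoro group at C-6.
Prefixes are listed alphabetically: ethyl, fluoro.
Assembling the pieces gives 4-ethyl-6-fluorooct-2-yne.

4-ethyl-6-fluorooct-2-yne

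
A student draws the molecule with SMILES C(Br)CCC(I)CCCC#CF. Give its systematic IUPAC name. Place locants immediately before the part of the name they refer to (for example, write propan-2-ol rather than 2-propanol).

9-bromo-1-fluoro-6-iodonon-1-yne

The longest carbon chain that includes the multiple bond has 9 carbons, so the parent hydride is nonane.
A C≡C triple bond in the chain gives the infix -yne-.
Number the chain so that numbering from this end puts the triple bond at C-1 rather than C-8.
With this numbering: the triple bond between C-1 and C-2; a bromo group at C-9; a fluoro group at C-1; an iodo group at C-6.
Prefixes are listed alphabetically: bromo, fluoro, iodo.
Assembling the pieces gives 9-bromo-1-fluoro-6-iodonon-1-yne.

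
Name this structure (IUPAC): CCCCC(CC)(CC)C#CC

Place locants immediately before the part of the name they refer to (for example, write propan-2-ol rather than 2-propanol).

The longest carbon chain that includes the multiple bond has 8 carbons, so the parent hydride is octane.
A C≡C triple bond in the chain gives the infix -yne-.
Choose the numbering such that numbering from this end puts the triple bond at C-2 rather than C-6.
This places the triple bond between C-2 and C-3; two ethyl groups at C-4.
Putting it together: 4,4-diethyloct-2-yne.

4,4-diethyloct-2-yne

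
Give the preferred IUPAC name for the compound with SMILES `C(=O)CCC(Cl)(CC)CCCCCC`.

4-chloro-4-ethyldecanal

Counting along the main chain through the –CHO group gives 10 carbons: the parent is decane.
The highest-priority functional group is an aldehyde (terminal –CHO), so the name ends in -al.
Number the chain so that the aldehyde carbon is C-1 by definition.
With this numbering: a chloro group at C-4; an ethyl group at C-4.
Substituent prefixes are cited in alphabetical order (multiplying prefixes like di-/tri- are ignored for ordering).
The name is 4-chloro-4-ethyldecanal.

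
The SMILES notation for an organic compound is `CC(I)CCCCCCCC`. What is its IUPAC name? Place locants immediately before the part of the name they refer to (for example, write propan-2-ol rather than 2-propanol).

2-iododecane

The parent chain contains 10 carbons (decane).
The numbering direction is chosen so that the substituent locant set {2} is lower than {9} at the first point of difference.
With this numbering: an iodo group at C-2.
The name is 2-iododecane.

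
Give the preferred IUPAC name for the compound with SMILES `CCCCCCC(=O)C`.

octan-2-one

The longest chain bearing the carbonyl is 8 carbons long (octane).
A ketone (C=O on an internal carbon) is the principal characteristic group, giving the suffix -one.
The numbering direction is chosen so that numbering from this end puts the carbonyl group at C-2 rather than C-7.
With this numbering: the carbonyl at C-2.
The name is octan-2-one.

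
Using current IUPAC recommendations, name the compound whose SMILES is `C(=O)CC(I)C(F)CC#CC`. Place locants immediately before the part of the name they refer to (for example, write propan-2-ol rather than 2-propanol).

The longest chain bearing the –CHO group and the multiple bond is 8 carbons long (octane).
The highest-priority functional group is an aldehyde (terminal –CHO), so the name ends in -al.
The chain contains a C≡C triple bond, so the unsaturation ending is -yne.
Number the chain so that the aldehyde carbon is C-1 by definition.
With this numbering: the triple bond between C-6 and C-7; a fluoro group at C-4; an iodo group at C-3.
The substituents are ordered alphabetically, ignoring any di-/tri- multipliers.
The name is 4-fluoro-3-iodooct-6-ynal.

4-fluoro-3-iodooct-6-ynal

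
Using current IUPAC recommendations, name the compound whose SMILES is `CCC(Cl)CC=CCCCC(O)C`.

9-chloroundec-6-en-2-ol

The longest chain bearing the –OH group and the multiple bond is 11 carbons long (undecane).
The highest-priority functional group is an alcohol (–OH), so the name ends in -ol.
There is one C=C double bond, indicated by the ending -ene.
The numbering direction is chosen so that numbering from this end puts the hydroxyl group at C-2 rather than C-10.
That gives the hydroxyl at C-2; the double bond between C-6 and C-7; a chloro group at C-9.
Putting it together: 9-chloroundec-6-en-2-ol.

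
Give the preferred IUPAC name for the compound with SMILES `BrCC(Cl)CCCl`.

The longest carbon chain is 4 atoms: the parent is butane.
Number the chain so that the substituent locant set {1,2,4} is lower than {1,3,4} at the first point of difference.
This places a bromo group at C-1; chloro groups at C-2 and C-4.
The substituents are ordered alphabetically, ignoring any di-/tri- multipliers.
Assembling the pieces gives 1-bromo-2,4-dichlorobutane.

1-bromo-2,4-dichlorobutane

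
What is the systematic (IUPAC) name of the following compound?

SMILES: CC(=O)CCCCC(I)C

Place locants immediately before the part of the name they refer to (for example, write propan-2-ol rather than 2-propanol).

Counting along the main chain through the carbonyl gives 8 carbons: the parent is octane.
The principal characteristic group is a ketone (C=O on an internal carbon), named with the suffix -one.
Choose the numbering such that numbering from this end puts the carbonyl group at C-2 rather than C-7.
With this numbering: the carbonyl at C-2; an iodo group at C-7.
Putting it together: 7-iodooctan-2-one.

7-iodooctan-2-one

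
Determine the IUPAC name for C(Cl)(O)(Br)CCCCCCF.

1-bromo-1-chloro-7-fluoroheptan-1-ol

Counting along the main chain through the –OH group gives 7 carbons: the parent is heptane.
The highest-priority functional group is an alcohol (–OH), so the name ends in -ol.
Number the chain so that numbering from this end puts the hydroxyl group at C-1 rather than C-7.
With this numbering: the hydroxyl at C-1; a bromo group at C-1; a chloro group at C-1; a fluoro group at C-7.
The substituents are ordered alphabetically, ignoring any di-/tri- multipliers.
The name is 1-bromo-1-chloro-7-fluoroheptan-1-ol.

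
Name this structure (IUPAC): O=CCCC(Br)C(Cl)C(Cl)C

4-bromo-5,6-dichloroheptanal

The longest carbon chain that includes the –CHO group has 7 carbons, so the parent hydride is heptane.
The principal characteristic group is an aldehyde (terminal –CHO), named with the suffix -al.
Number the chain so that the aldehyde carbon is C-1 by definition.
This places a bromo group at C-4; chloro groups at C-5 and C-6.
Prefixes are listed alphabetically: bromo, chloro.
The name is 4-bromo-5,6-dichloroheptanal.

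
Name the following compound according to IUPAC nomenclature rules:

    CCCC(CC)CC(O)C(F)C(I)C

Counting along the main chain through the –OH group gives 9 carbons: the parent is nonane.
An alcohol (–OH) is the principal characteristic group, giving the suffix -ol.
Number the chain so that numbering from this end puts the hydroxyl group at C-4 rather than C-6.
That gives the hydroxyl at C-4; an ethyl group at C-6; a fluoro group at C-3; an iodo group at C-2.
The substituents are ordered alphabetically, ignoring any di-/tri- multipliers.
Assembling the pieces gives 6-ethyl-3-fluoro-2-iodononan-4-ol.

6-ethyl-3-fluoro-2-iodononan-4-ol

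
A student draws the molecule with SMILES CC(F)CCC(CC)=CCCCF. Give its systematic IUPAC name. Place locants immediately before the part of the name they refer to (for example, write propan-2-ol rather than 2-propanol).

5-ethyl-1,8-difluoronon-4-ene

The longest carbon chain that includes the multiple bond has 9 carbons, so the parent hydride is nonane.
There is one C=C double bond, indicated by the ending -ene.
The numbering direction is chosen so that numbering from this end puts the double bond at C-4 rather than C-5.
With this numbering: the double bond between C-4 and C-5; an ethyl group at C-5; fluoro groups at C-1 and C-8.
The substituents are ordered alphabetically, ignoring any di-/tri- multipliers.
Putting it together: 5-ethyl-1,8-difluoronon-4-ene.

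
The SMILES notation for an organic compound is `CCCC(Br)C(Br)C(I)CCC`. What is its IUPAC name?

The longest continuous carbon chain has 9 atoms, so the parent hydride is nonane.
Choose the numbering such that the locant sets are identical either way, so the alphabetically earlier bromo substituent takes the lower locants ({4,5} rather than {5,6}, first differing at 4 vs 5).
This places bromo groups at C-4 and C-5; an iodo group at C-6.
The substituents are ordered alphabetically, ignoring any di-/tri- multipliers.
Putting it together: 4,5-dibromo-6-iodononane.

4,5-dibromo-6-iodononane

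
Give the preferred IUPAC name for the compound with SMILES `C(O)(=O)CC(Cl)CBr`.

Counting along the main chain through the –COOH group gives 4 carbons: the parent is butane.
The highest-priority functional group is a carboxylic acid (terminal –COOH), so the name ends in -oic acid.
Number the chain so that the carboxylic acid carbon is C-1 by definition.
With this numbering: a bromo group at C-4; a chloro group at C-3.
Prefixes are listed alphabetically: bromo, chloro.
The name is 4-bromo-3-chlorobutanoic acid.

4-bromo-3-chlorobutanoic acid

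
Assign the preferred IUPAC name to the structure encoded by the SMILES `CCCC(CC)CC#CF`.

The longest carbon chain that includes the multiple bond has 7 carbons, so the parent hydride is heptane.
There is one C≡C triple bond, indicated by the ending -yne.
Number the chain so that numbering from this end puts the triple bond at C-1 rather than C-6.
That gives the triple bond between C-1 and C-2; an ethyl group at C-4; a fluoro group at C-1.
Prefixes are listed alphabetically: ethyl, fluoro.
The name is 4-ethyl-1-fluorohept-1-yne.

4-ethyl-1-fluorohept-1-yne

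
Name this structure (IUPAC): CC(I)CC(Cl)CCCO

4-chloro-6-iodoheptan-1-ol

The longest carbon chain that includes the –OH group has 7 carbons, so the parent hydride is heptane.
The principal characteristic group is an alcohol (–OH), named with the suffix -ol.
Choose the numbering such that numbering from this end puts the hydroxyl group at C-1 rather than C-7.
That gives the hydroxyl at C-1; a chloro group at C-4; an iodo group at C-6.
Substituent prefixes are cited in alphabetical order (multiplying prefixes like di-/tri- are ignored for ordering).
Putting it together: 4-chloro-6-iodoheptan-1-ol.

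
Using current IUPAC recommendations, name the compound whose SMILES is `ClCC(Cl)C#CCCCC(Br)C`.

8-bromo-1,2-dichloronon-3-yne

The longest chain bearing the multiple bond is 9 carbons long (nonane).
A C≡C triple bond in the chain gives the infix -yne-.
The numbering direction is chosen so that numbering from this end puts the triple bond at C-3 rather than C-6.
With this numbering: the triple bond between C-3 and C-4; a bromo group at C-8; chloro groups at C-1 and C-2.
Prefixes are listed alphabetically: bromo, chloro.
The name is 8-bromo-1,2-dichloronon-3-yne.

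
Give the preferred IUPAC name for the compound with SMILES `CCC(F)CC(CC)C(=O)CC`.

The longest carbon chain that includes the carbonyl has 8 carbons, so the parent hydride is octane.
The highest-priority functional group is a ketone (C=O on an internal carbon), so the name ends in -one.
Number the chain so that numbering from this end puts the carbonyl group at C-3 rather than C-6.
This places the carbonyl at C-3; an ethyl group at C-4; a fluoro group at C-6.
Substituent prefixes are cited in alphabetical order (multiplying prefixes like di-/tri- are ignored for ordering).
Putting it together: 4-ethyl-6-fluorooctan-3-one.

4-ethyl-6-fluorooctan-3-one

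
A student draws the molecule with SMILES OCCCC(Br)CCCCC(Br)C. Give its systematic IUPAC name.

The longest carbon chain that includes the –OH group has 10 carbons, so the parent hydride is decane.
The highest-priority functional group is an alcohol (–OH), so the name ends in -ol.
The numbering direction is chosen so that numbering from this end puts the hydroxyl group at C-1 rather than C-10.
This places the hydroxyl at C-1; bromo groups at C-4 and C-9.
Putting it together: 4,9-dibromodecan-1-ol.

4,9-dibromodecan-1-ol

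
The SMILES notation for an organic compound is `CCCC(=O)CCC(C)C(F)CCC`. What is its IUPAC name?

The longest carbon chain that includes the carbonyl has 11 carbons, so the parent hydride is undecane.
A ketone (C=O on an internal carbon) is the principal characteristic group, giving the suffix -one.
The numbering direction is chosen so that numbering from this end puts the carbonyl group at C-4 rather than C-8.
That gives the carbonyl at C-4; a fluoro group at C-8; a methyl group at C-7.
The substituents are ordered alphabetically, ignoring any di-/tri- multipliers.
Putting it together: 8-fluoro-7-methylundecan-4-one.

8-fluoro-7-methylundecan-4-one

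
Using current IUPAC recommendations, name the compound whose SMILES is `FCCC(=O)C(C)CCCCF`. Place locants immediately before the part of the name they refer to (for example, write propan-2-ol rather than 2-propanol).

The longest chain bearing the carbonyl is 8 carbons long (octane).
A ketone (C=O on an internal carbon) is the principal characteristic group, giving the suffix -one.
Number the chain so that numbering from this end puts the carbonyl group at C-3 rather than C-6.
That gives the carbonyl at C-3; fluoro groups at C-1 and C-8; a methyl group at C-4.
The substituents are ordered alphabetically, ignoring any di-/tri- multipliers.
Assembling the pieces gives 1,8-difluoro-4-methyloctan-3-one.

1,8-difluoro-4-methyloctan-3-one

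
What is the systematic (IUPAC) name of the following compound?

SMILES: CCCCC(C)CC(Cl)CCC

4-chloro-6-methyldecane

The longest continuous carbon chain has 10 atoms, so the parent hydride is decane.
Number the chain so that the substituent locant set {4,6} is lower than {5,7} at the first point of difference.
With this numbering: a chloro group at C-4; a methyl group at C-6.
Prefixes are listed alphabetically: chloro, methyl.
Assembling the pieces gives 4-chloro-6-methyldecane.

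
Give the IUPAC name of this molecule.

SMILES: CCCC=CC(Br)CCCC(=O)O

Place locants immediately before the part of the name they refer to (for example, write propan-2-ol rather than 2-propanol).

5-bromodec-6-enoic acid

The longest chain bearing the –COOH group and the multiple bond is 10 carbons long (decane).
A carboxylic acid (terminal –COOH) is the principal characteristic group, giving the suffix -oic acid.
The chain contains a C=C double bond, so the unsaturation ending is -ene.
Choose the numbering such that the carboxylic acid carbon is C-1 by definition.
That gives the double bond between C-6 and C-7; a bromo group at C-5.
Assembling the pieces gives 5-bromodec-6-enoic acid.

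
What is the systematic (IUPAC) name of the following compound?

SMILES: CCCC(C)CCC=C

The longest chain bearing the multiple bond is 8 carbons long (octane).
The chain contains a C=C double bond, so the unsaturation ending is -ene.
The numbering direction is chosen so that numbering from this end puts the double bond at C-1 rather than C-7.
With this numbering: the double bond between C-1 and C-2; a methyl group at C-5.
Putting it together: 5-methyloct-1-ene.

5-methyloct-1-ene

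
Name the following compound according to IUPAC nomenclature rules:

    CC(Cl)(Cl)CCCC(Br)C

The longest continuous carbon chain has 7 atoms, so the parent hydride is heptane.
Number the chain so that the substituent locant set {2,2,6} is lower than {2,6,6} at the first point of difference.
With this numbering: a bromo group at C-6; two chloro groups at C-2.
Substituent prefixes are cited in alphabetical order (multiplying prefixes like di-/tri- are ignored for ordering).
Assembling the pieces gives 6-bromo-2,2-dichloroheptane.

6-bromo-2,2-dichloroheptane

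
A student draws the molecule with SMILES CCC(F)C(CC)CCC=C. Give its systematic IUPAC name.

The longest chain bearing the multiple bond is 8 carbons long (octane).
A C=C double bond in the chain gives the infix -ene-.
Choose the numbering such that numbering from this end puts the double bond at C-1 rather than C-7.
That gives the double bond between C-1 and C-2; an ethyl group at C-5; a fluoro group at C-6.
Substituent prefixes are cited in alphabetical order (multiplying prefixes like di-/tri- are ignored for ordering).
Putting it together: 5-ethyl-6-fluorooct-1-ene.

5-ethyl-6-fluorooct-1-ene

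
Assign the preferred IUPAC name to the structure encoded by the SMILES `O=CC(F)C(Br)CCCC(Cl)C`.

3-bromo-7-chloro-2-fluorooctanal

The longest carbon chain that includes the –CHO group has 8 carbons, so the parent hydride is octane.
The highest-priority functional group is an aldehyde (terminal –CHO), so the name ends in -al.
The numbering direction is chosen so that the aldehyde carbon is C-1 by definition.
With this numbering: a bromo group at C-3; a chloro group at C-7; a fluoro group at C-2.
Substituent prefixes are cited in alphabetical order (multiplying prefixes like di-/tri- are ignored for ordering).
Assembling the pieces gives 3-bromo-7-chloro-2-fluorooctanal.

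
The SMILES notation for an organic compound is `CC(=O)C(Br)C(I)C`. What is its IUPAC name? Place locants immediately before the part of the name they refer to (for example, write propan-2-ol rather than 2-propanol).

The longest carbon chain that includes the carbonyl has 5 carbons, so the parent hydride is pentane.
The principal characteristic group is a ketone (C=O on an internal carbon), named with the suffix -one.
The numbering direction is chosen so that numbering from this end puts the carbonyl group at C-2 rather than C-4.
That gives the carbonyl at C-2; a bromo group at C-3; an iodo group at C-4.
Prefixes are listed alphabetically: bromo, iodo.
Assembling the pieces gives 3-bromo-4-iodopentan-2-one.

3-bromo-4-iodopentan-2-one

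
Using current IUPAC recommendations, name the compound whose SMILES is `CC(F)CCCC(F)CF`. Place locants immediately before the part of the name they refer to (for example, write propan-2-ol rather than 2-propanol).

The parent chain contains 7 carbons (heptane).
Number the chain so that the substituent locant set {1,2,6} is lower than {2,6,7} at the first point of difference.
With this numbering: fluoro groups at C-1 and C-2 and C-6.
Assembling the pieces gives 1,2,6-trifluoroheptane.

1,2,6-trifluoroheptane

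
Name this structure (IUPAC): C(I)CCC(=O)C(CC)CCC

The longest carbon chain that includes the carbonyl has 8 carbons, so the parent hydride is octane.
The principal characteristic group is a ketone (C=O on an internal carbon), named with the suffix -one.
Number the chain so that numbering from this end puts the carbonyl group at C-4 rather than C-5.
With this numbering: the carbonyl at C-4; an ethyl group at C-5; an iodo group at C-1.
Prefixes are listed alphabetically: ethyl, iodo.
Putting it together: 5-ethyl-1-iodooctan-4-one.

5-ethyl-1-iodooctan-4-one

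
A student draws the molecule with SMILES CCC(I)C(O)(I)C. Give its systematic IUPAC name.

The longest carbon chain that includes the –OH group has 5 carbons, so the parent hydride is pentane.
The principal characteristic group is an alcohol (–OH), named with the suffix -ol.
Number the chain so that numbering from this end puts the hydroxyl group at C-2 rather than C-4.
That gives the hydroxyl at C-2; iodo groups at C-2 and C-3.
The name is 2,3-diiodopentan-2-ol.

2,3-diiodopentan-2-ol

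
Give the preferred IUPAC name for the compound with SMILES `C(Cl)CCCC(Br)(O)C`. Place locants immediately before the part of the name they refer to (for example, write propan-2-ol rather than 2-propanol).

2-bromo-6-chlorohexan-2-ol

The longest carbon chain that includes the –OH group has 6 carbons, so the parent hydride is hexane.
The principal characteristic group is an alcohol (–OH), named with the suffix -ol.
Number the chain so that numbering from this end puts the hydroxyl group at C-2 rather than C-5.
That gives the hydroxyl at C-2; a bromo group at C-2; a chloro group at C-6.
Prefixes are listed alphabetically: bromo, chloro.
The name is 2-bromo-6-chlorohexan-2-ol.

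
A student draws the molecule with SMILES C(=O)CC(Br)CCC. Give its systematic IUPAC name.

The longest chain bearing the –CHO group is 6 carbons long (hexane).
The principal characteristic group is an aldehyde (terminal –CHO), named with the suffix -al.
Number the chain so that the aldehyde carbon is C-1 by definition.
With this numbering: a bromo group at C-3.
Putting it together: 3-bromohexanal.

3-bromohexanal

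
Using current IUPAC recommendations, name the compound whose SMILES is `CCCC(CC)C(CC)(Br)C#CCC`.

Counting along the main chain through the multiple bond gives 9 carbons: the parent is nonane.
The chain contains a C≡C triple bond, so the unsaturation ending is -yne.
The numbering direction is chosen so that numbering from this end puts the triple bond at C-3 rather than C-6.
This places the triple bond between C-3 and C-4; a bromo group at C-5; ethyl groups at C-5 and C-6.
Prefixes are listed alphabetically: bromo, ethyl.
Putting it together: 5-bromo-5,6-diethylnon-3-yne.

5-bromo-5,6-diethylnon-3-yne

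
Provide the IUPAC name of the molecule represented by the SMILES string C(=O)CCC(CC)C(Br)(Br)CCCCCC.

The longest chain bearing the –CHO group is 11 carbons long (undecane).
An aldehyde (terminal –CHO) is the principal characteristic group, giving the suffix -al.
Number the chain so that the aldehyde carbon is C-1 by definition.
This places two bromo groups at C-5; an ethyl group at C-4.
Substituent prefixes are cited in alphabetical order (multiplying prefixes like di-/tri- are ignored for ordering).
Putting it together: 5,5-dibromo-4-ethylundecanal.

5,5-dibromo-4-ethylundecanal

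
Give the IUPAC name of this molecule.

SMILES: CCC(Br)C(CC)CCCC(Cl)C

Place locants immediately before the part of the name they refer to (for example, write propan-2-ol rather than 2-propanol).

7-bromo-2-chloro-6-ethylnonane

The parent chain contains 9 carbons (nonane).
Choose the numbering such that the substituent locant set {2,6,7} is lower than {3,4,8} at the first point of difference.
With this numbering: a bromo group at C-7; a chloro group at C-2; an ethyl group at C-6.
The substituents are ordered alphabetically, ignoring any di-/tri- multipliers.
The name is 7-bromo-2-chloro-6-ethylnonane.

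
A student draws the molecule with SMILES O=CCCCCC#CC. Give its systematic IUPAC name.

Counting along the main chain through the –CHO group and the multiple bond gives 8 carbons: the parent is octane.
The principal characteristic group is an aldehyde (terminal –CHO), named with the suffix -al.
There is one C≡C triple bond, indicated by the ending -yne.
The numbering direction is chosen so that the aldehyde carbon is C-1 by definition.
With this numbering: the triple bond between C-6 and C-7.
Putting it together: oct-6-ynal.

oct-6-ynal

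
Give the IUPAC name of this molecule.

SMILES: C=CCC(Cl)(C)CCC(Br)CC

7-bromo-4-chloro-4-methylnon-1-ene

The longest carbon chain that includes the multiple bond has 9 carbons, so the parent hydride is nonane.
There is one C=C double bond, indicated by the ending -ene.
The numbering direction is chosen so that numbering from this end puts the double bond at C-1 rather than C-8.
With this numbering: the double bond between C-1 and C-2; a bromo group at C-7; a chloro group at C-4; a methyl group at C-4.
Prefixes are listed alphabetically: bromo, chloro, methyl.
Putting it together: 7-bromo-4-chloro-4-methylnon-1-ene.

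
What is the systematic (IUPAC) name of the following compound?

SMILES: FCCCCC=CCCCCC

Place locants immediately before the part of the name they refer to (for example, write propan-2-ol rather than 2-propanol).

The longest chain bearing the multiple bond is 11 carbons long (undecane).
A C=C double bond in the chain gives the infix -ene-.
The numbering direction is chosen so that numbering from this end puts the double bond at C-5 rather than C-6.
This places the double bond between C-5 and C-6; a fluoro group at C-1.
Assembling the pieces gives 1-fluoroundec-5-ene.

1-fluoroundec-5-ene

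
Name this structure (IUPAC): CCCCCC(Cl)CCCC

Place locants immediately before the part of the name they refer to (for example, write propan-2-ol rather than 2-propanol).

The longest continuous carbon chain has 10 atoms, so the parent hydride is decane.
Choose the numbering such that the substituent locant set {5} is lower than {6} at the first point of difference.
This places a chloro group at C-5.
Assembling the pieces gives 5-chlorodecane.

5-chlorodecane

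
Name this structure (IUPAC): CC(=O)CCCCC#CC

The longest carbon chain that includes the carbonyl and the multiple bond has 9 carbons, so the parent hydride is nonane.
A ketone (C=O on an internal carbon) is the principal characteristic group, giving the suffix -one.
The chain contains a C≡C triple bond, so the unsaturation ending is -yne.
The numbering direction is chosen so that numbering from this end puts the carbonyl group at C-2 rather than C-8.
This places the carbonyl at C-2; the triple bond between C-7 and C-8.
The name is non-7-yn-2-one.

non-7-yn-2-one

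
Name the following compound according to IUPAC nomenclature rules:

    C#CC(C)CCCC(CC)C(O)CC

The longest carbon chain that includes the –OH group and the multiple bond has 10 carbons, so the parent hydride is decane.
An alcohol (–OH) is the principal characteristic group, giving the suffix -ol.
There is one C≡C triple bond, indicated by the ending -yne.
Number the chain so that numbering from this end puts the hydroxyl group at C-3 rather than C-8.
That gives the hydroxyl at C-3; the triple bond between C-9 and C-10; an ethyl group at C-4; a methyl group at C-8.
Prefixes are listed alphabetically: ethyl, methyl.
Assembling the pieces gives 4-ethyl-8-methyldec-9-yn-3-ol.

4-ethyl-8-methyldec-9-yn-3-ol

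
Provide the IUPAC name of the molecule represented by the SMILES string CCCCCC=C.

The longest carbon chain that includes the multiple bond has 7 carbons, so the parent hydride is heptane.
A C=C double bond in the chain gives the infix -ene-.
Choose the numbering such that numbering from this end puts the double bond at C-1 rather than C-6.
That gives the double bond between C-1 and C-2.
The name is hept-1-ene.

hept-1-ene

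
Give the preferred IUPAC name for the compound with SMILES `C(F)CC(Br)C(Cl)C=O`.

The longest chain bearing the –CHO group is 5 carbons long (pentane).
The highest-priority functional group is an aldehyde (terminal –CHO), so the name ends in -al.
Number the chain so that the aldehyde carbon is C-1 by definition.
That gives a bromo group at C-3; a chloro group at C-2; a fluoro group at C-5.
The substituents are ordered alphabetically, ignoring any di-/tri- multipliers.
Assembling the pieces gives 3-bromo-2-chloro-5-fluoropentanal.

3-bromo-2-chloro-5-fluoropentanal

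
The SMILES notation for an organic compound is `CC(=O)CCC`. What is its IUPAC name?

The longest chain bearing the carbonyl is 5 carbons long (pentane).
A ketone (C=O on an internal carbon) is the principal characteristic group, giving the suffix -one.
Choose the numbering such that numbering from this end puts the carbonyl group at C-2 rather than C-4.
This places the carbonyl at C-2.
Putting it together: pentan-2-one.

pentan-2-one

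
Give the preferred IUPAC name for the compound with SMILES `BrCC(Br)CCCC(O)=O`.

The longest chain bearing the –COOH group is 6 carbons long (hexane).
The highest-priority functional group is a carboxylic acid (terminal –COOH), so the name ends in -oic acid.
Choose the numbering such that the carboxylic acid carbon is C-1 by definition.
That gives bromo groups at C-5 and C-6.
The name is 5,6-dibromohexanoic acid.

5,6-dibromohexanoic acid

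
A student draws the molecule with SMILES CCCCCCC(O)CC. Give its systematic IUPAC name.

The longest chain bearing the –OH group is 9 carbons long (nonane).
The highest-priority functional group is an alcohol (–OH), so the name ends in -ol.
The numbering direction is chosen so that numbering from this end puts the hydroxyl group at C-3 rather than C-7.
This places the hydroxyl at C-3.
Assembling the pieces gives nonan-3-ol.

nonan-3-ol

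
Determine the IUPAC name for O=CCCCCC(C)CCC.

6-methylnonanal

Counting along the main chain through the –CHO group gives 9 carbons: the parent is nonane.
The highest-priority functional group is an aldehyde (terminal –CHO), so the name ends in -al.
The numbering direction is chosen so that the aldehyde carbon is C-1 by definition.
With this numbering: a methyl group at C-6.
Putting it together: 6-methylnonanal.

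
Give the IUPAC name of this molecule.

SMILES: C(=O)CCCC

pentanal

The longest carbon chain that includes the –CHO group has 5 carbons, so the parent hydride is pentane.
The highest-priority functional group is an aldehyde (terminal –CHO), so the name ends in -al.
Number the chain so that the aldehyde carbon is C-1 by definition.
Putting it together: pentanal.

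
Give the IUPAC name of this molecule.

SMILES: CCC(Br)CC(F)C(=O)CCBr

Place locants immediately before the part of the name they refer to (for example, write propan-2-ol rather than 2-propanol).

The longest carbon chain that includes the carbonyl has 8 carbons, so the parent hydride is octane.
The highest-priority functional group is a ketone (C=O on an internal carbon), so the name ends in -one.
The numbering direction is chosen so that numbering from this end puts the carbonyl group at C-3 rather than C-6.
That gives the carbonyl at C-3; bromo groups at C-1 and C-6; a fluoro group at C-4.
The substituents are ordered alphabetically, ignoring any di-/tri- multipliers.
The name is 1,6-dibromo-4-fluorooctan-3-one.

1,6-dibromo-4-fluorooctan-3-one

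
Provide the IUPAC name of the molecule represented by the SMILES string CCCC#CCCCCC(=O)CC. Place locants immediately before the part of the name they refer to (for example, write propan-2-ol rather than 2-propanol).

The longest carbon chain that includes the carbonyl and the multiple bond has 12 carbons, so the parent hydride is dodecane.
The principal characteristic group is a ketone (C=O on an internal carbon), named with the suffix -one.
A C≡C triple bond in the chain gives the infix -yne-.
Choose the numbering such that numbering from this end puts the carbonyl group at C-3 rather than C-10.
That gives the carbonyl at C-3; the triple bond between C-8 and C-9.
The name is dodec-8-yn-3-one.

dodec-8-yn-3-one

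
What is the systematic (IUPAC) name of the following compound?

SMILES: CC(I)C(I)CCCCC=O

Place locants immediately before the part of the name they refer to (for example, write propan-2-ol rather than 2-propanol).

6,7-diiodooctanal

The longest carbon chain that includes the –CHO group has 8 carbons, so the parent hydride is octane.
The principal characteristic group is an aldehyde (terminal –CHO), named with the suffix -al.
The numbering direction is chosen so that the aldehyde carbon is C-1 by definition.
That gives iodo groups at C-6 and C-7.
Putting it together: 6,7-diiodooctanal.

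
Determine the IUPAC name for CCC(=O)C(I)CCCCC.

4-iodononan-3-one

Counting along the main chain through the carbonyl gives 9 carbons: the parent is nonane.
The highest-priority functional group is a ketone (C=O on an internal carbon), so the name ends in -one.
Number the chain so that numbering from this end puts the carbonyl group at C-3 rather than C-7.
With this numbering: the carbonyl at C-3; an iodo group at C-4.
Assembling the pieces gives 4-iodononan-3-one.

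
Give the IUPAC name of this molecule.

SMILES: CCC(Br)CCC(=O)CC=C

The longest chain bearing the carbonyl and the multiple bond is 9 carbons long (nonane).
A ketone (C=O on an internal carbon) is the principal characteristic group, giving the suffix -one.
There is one C=C double bond, indicated by the ending -ene.
Number the chain so that numbering from this end puts the carbonyl group at C-4 rather than C-6.
This places the carbonyl at C-4; the double bond between C-1 and C-2; a bromo group at C-7.
Assembling the pieces gives 7-bromonon-1-en-4-one.

7-bromonon-1-en-4-one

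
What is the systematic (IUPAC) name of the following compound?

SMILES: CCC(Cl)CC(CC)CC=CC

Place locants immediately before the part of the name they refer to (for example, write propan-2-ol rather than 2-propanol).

The longest chain bearing the multiple bond is 9 carbons long (nonane).
There is one C=C double bond, indicated by the ending -ene.
The numbering direction is chosen so that numbering from this end puts the double bond at C-2 rather than C-7.
That gives the double bond between C-2 and C-3; a chloro group at C-7; an ethyl group at C-5.
Substituent prefixes are cited in alphabetical order (multiplying prefixes like di-/tri- are ignored for ordering).
Putting it together: 7-chloro-5-ethylnon-2-ene.

7-chloro-5-ethylnon-2-ene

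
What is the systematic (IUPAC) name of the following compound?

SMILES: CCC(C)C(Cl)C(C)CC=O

4-chloro-3,5-dimethylheptanal

Counting along the main chain through the –CHO group gives 7 carbons: the parent is heptane.
An aldehyde (terminal –CHO) is the principal characteristic group, giving the suffix -al.
Choose the numbering such that the aldehyde carbon is C-1 by definition.
With this numbering: a chloro group at C-4; methyl groups at C-3 and C-5.
The substituents are ordered alphabetically, ignoring any di-/tri- multipliers.
The name is 4-chloro-3,5-dimethylheptanal.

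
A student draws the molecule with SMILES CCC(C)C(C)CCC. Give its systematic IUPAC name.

3,4-dimethylheptane

The longest continuous carbon chain has 7 atoms, so the parent hydride is heptane.
The numbering direction is chosen so that the substituent locant set {3,4} is lower than {4,5} at the first point of difference.
With this numbering: methyl groups at C-3 and C-4.
Assembling the pieces gives 3,4-dimethylheptane.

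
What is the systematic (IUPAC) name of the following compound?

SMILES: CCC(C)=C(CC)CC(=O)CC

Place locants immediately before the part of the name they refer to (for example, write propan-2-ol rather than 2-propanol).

5-ethyl-6-methyloct-5-en-3-one

Counting along the main chain through the carbonyl and the multiple bond gives 8 carbons: the parent is octane.
A ketone (C=O on an internal carbon) is the principal characteristic group, giving the suffix -one.
A C=C double bond in the chain gives the infix -ene-.
Choose the numbering such that numbering from this end puts the carbonyl group at C-3 rather than C-6.
With this numbering: the carbonyl at C-3; the double bond between C-5 and C-6; an ethyl group at C-5; a methyl group at C-6.
Substituent prefixes are cited in alphabetical order (multiplying prefixes like di-/tri- are ignored for ordering).
The name is 5-ethyl-6-methyloct-5-en-3-one.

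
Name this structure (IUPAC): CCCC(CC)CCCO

The longest chain bearing the –OH group is 7 carbons long (heptane).
An alcohol (–OH) is the principal characteristic group, giving the suffix -ol.
Choose the numbering such that numbering from this end puts the hydroxyl group at C-1 rather than C-7.
With this numbering: the hydroxyl at C-1; an ethyl group at C-4.
Assembling the pieces gives 4-ethylheptan-1-ol.

4-ethylheptan-1-ol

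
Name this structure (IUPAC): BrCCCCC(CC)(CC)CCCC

1-bromo-5,5-diethylnonane

The longest continuous carbon chain has 9 atoms, so the parent hydride is nonane.
Number the chain so that the substituent locant set {1,5,5} is lower than {5,5,9} at the first point of difference.
That gives a bromo group at C-1; two ethyl groups at C-5.
Substituent prefixes are cited in alphabetical order (multiplying prefixes like di-/tri- are ignored for ordering).
The name is 1-bromo-5,5-diethylnonane.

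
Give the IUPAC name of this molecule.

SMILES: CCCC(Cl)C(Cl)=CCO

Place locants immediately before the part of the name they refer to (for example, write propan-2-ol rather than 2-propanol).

Counting along the main chain through the –OH group and the multiple bond gives 7 carbons: the parent is heptane.
An alcohol (–OH) is the principal characteristic group, giving the suffix -ol.
There is one C=C double bond, indicated by the ending -ene.
The numbering direction is chosen so that numbering from this end puts the hydroxyl group at C-1 rather than C-7.
With this numbering: the hydroxyl at C-1; the double bond between C-2 and C-3; chloro groups at C-3 and C-4.
Assembling the pieces gives 3,4-dichlorohept-2-en-1-ol.

3,4-dichlorohept-2-en-1-ol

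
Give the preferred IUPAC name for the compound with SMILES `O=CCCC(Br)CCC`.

4-bromoheptanal

The longest carbon chain that includes the –CHO group has 7 carbons, so the parent hydride is heptane.
The highest-priority functional group is an aldehyde (terminal –CHO), so the name ends in -al.
The numbering direction is chosen so that the aldehyde carbon is C-1 by definition.
That gives a bromo group at C-4.
Putting it together: 4-bromoheptanal.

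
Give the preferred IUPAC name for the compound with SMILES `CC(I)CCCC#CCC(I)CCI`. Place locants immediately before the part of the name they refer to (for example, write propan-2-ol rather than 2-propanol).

1,3,10-triiodoundec-5-yne

Counting along the main chain through the multiple bond gives 11 carbons: the parent is undecane.
There is one C≡C triple bond, indicated by the ending -yne.
Choose the numbering such that numbering from this end puts the triple bond at C-5 rather than C-6.
With this numbering: the triple bond between C-5 and C-6; iodo groups at C-1 and C-3 and C-10.
Putting it together: 1,3,10-triiodoundec-5-yne.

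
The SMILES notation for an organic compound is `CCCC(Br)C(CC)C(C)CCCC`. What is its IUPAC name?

4-bromo-5-ethyl-6-methyldecane

The longest carbon chain is 10 atoms: the parent is decane.
Number the chain so that the substituent locant set {4,5,6} is lower than {5,6,7} at the first point of difference.
This places a bromo group at C-4; an ethyl group at C-5; a methyl group at C-6.
Substituent prefixes are cited in alphabetical order (multiplying prefixes like di-/tri- are ignored for ordering).
Putting it together: 4-bromo-5-ethyl-6-methyldecane.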